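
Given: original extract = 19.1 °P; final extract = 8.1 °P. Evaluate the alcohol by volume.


SG = 259/(259 − P);  ABV = (OG − FG)·131.25
OG = 259/(259 − 19.1) = 1.0796
FG = 259/(259 − 8.1) = 1.0323
ABV = (1.0796 − 1.0323)·131.25

6.2124 % ABV


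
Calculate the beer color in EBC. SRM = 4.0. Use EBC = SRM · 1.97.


EBC = 4.0 · 1.97

7.8800 EBC


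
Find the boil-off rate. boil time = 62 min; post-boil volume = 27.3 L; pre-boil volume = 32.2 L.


rate = (V_pre − V_post) / (t_min/60)
rate = (32.2 − 27.3) / (62/60)

4.7419 L/hr


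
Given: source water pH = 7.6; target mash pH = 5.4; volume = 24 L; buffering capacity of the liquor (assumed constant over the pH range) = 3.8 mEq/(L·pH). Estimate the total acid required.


acid = buffering capacity · (pH_source − pH_target) · V
acid = 3.8 · (7.6 − 5.4) · 24

200.6400 mEq


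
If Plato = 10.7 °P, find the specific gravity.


SG = 259/(259 − P)
SG = 259/(259 − 10.7)

1.0431


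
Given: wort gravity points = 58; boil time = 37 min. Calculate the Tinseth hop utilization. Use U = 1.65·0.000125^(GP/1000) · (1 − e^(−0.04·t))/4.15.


bigness = 1.65·0.000125^(58/1000) = 0.9797
boil_factor = (1 − e^(−0.04·37))/4.15 = 0.1861
U = 0.9797 · 0.1861

0.1823


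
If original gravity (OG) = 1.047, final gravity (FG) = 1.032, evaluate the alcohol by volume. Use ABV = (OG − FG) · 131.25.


ABV = (1.047 − 1.032) · 131.25

1.9687 % ABV


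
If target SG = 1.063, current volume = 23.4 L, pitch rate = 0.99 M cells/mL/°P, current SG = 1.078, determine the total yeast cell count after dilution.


V_w = V·((SG_c−1)/(SG_t−1)−1);  °P = 259 − 259/SG_t;  cells = rate·(V+V_w)·°P
V_w = 23.4·((1.078−1)/(1.063−1)−1) = 5.5714
V_final = 23.4 + 5.5714 = 28.9714
°P = 259 − 259/1.063 = 15.3500
cells = 0.99·28.9714·15.3500

440.2630 billion cells


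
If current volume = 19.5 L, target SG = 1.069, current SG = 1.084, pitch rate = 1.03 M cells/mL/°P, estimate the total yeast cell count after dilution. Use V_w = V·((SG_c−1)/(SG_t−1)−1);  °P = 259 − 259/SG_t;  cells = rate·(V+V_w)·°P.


V_w = 19.5·((1.084−1)/(1.069−1)−1) = 4.2391
V_final = 19.5 + 4.2391 = 23.7391
°P = 259 − 259/1.069 = 16.7175
cells = 1.03·23.7391·16.7175

408.7645 billion cells


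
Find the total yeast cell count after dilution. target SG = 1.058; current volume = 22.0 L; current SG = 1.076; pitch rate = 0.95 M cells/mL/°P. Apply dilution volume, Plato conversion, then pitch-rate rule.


V_w = V·((SG_c−1)/(SG_t−1)−1);  °P = 259 − 259/SG_t;  cells = rate·(V+V_w)·°P
V_w = 22.0·((1.076−1)/(1.058−1)−1) = 6.8276
V_final = 22.0 + 6.8276 = 28.8276
°P = 259 − 259/1.058 = 14.1985
cells = 0.95·28.8276·14.1985

388.8427 billion cells


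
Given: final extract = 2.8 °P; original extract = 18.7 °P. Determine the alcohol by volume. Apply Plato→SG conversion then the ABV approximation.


SG = 259/(259 − P);  ABV = (OG − FG)·131.25
OG = 259/(259 − 18.7) = 1.0778
FG = 259/(259 − 2.8) = 1.0109
ABV = (1.0778 − 1.0109)·131.25

8.7794 % ABV


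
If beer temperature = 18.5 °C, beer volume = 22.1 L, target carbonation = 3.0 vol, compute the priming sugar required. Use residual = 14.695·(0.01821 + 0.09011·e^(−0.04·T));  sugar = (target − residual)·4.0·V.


residual = 14.695·(0.01821 + 0.09011·e^(−0.04·18.5)) = 0.8994
sugar = (3.0 − 0.8994)·4.0·22.1

185.6953 g


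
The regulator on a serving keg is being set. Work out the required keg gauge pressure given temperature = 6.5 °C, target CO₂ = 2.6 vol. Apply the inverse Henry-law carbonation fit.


psi = vols/(0.01821 + 0.09011·e^(−0.04·T)) − 14.695
psi = 2.6/(0.01821 + 0.09011·e^(−0.04·6.5)) − 14.695

14.9551 psi


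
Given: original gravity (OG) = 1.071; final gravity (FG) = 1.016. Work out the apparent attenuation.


AA = (OG − FG)/(OG − 1) · 100
AA = (1.071 − 1.016)/(1.071 − 1) · 100

77.4648 %


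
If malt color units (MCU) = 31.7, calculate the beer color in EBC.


SRM = 1.4922·MCU^0.6859;  EBC = SRM·1.97
SRM = 1.4922·31.7^0.6859 = 15.9736
EBC = 15.9736·1.97

31.4680 EBC


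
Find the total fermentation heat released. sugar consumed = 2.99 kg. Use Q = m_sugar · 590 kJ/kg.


Q = 2.99 · 590

1764.1000 kJ


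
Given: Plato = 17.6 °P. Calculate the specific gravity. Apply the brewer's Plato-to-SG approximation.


SG = 259/(259 − P)
SG = 259/(259 − 17.6)

1.0729


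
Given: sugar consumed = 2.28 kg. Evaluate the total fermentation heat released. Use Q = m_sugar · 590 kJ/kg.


Q = 2.28 · 590

1345.2000 kJ


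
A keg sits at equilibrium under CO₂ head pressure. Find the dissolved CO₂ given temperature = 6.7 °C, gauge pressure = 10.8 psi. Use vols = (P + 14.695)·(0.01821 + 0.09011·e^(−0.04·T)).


vols = (10.8 + 14.695)·(0.01821 + 0.09011·e^(−0.04·6.7))

2.2215 volumes


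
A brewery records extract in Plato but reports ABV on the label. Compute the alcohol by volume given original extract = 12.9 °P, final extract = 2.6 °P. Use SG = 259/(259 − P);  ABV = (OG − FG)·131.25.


OG = 259/(259 − 12.9) = 1.0524
FG = 259/(259 − 2.6) = 1.0101
ABV = (1.0524 − 1.0101)·131.25

5.5489 % ABV


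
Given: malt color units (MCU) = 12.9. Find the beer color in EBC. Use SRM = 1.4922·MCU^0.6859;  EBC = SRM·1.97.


SRM = 1.4922·12.9^0.6859 = 8.6215
EBC = 8.6215·1.97

16.9843 EBC


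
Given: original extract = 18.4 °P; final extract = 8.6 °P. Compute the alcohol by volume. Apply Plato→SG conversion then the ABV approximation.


SG = 259/(259 − P);  ABV = (OG − FG)·131.25
OG = 259/(259 − 18.4) = 1.0765
FG = 259/(259 − 8.6) = 1.0343
ABV = (1.0765 − 1.0343)·131.25

5.5296 % ABV


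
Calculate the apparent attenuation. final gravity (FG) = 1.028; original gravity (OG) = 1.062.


AA = (OG − FG)/(OG − 1) · 100
AA = (1.062 − 1.028)/(1.062 − 1) · 100

54.8387 %


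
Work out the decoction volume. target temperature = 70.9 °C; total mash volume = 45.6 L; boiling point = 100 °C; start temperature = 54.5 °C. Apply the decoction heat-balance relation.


V_dec = V_total·(T_target − T_start)/(T_boil − T_start)
V_dec = 45.6·(70.9 − 54.5)/(100 − 54.5)

16.4360 L


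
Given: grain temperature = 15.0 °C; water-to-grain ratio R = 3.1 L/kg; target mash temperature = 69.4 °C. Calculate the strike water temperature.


T_strike = (0.41/R)·(T_mash − T_grain) + T_mash
T_strike = (0.41/3.1)·(69.4 − 15.0) + 69.4

76.5948 °C


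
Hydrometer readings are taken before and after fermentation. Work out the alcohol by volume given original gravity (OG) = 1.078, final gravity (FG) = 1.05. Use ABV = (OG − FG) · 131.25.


ABV = (1.078 − 1.05) · 131.25

3.6750 % ABV


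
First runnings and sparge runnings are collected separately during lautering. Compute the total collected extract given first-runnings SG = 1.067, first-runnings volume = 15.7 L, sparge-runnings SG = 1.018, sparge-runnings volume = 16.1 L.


total = Σ (SG_i − 1)·1000·V_i
first = (1.067 − 1)·1000·15.7 = 1051.9000
sparge = (1.018 − 1)·1000·16.1 = 289.8000
total = 1051.9000 + 289.8000

1341.7000 gravity·L


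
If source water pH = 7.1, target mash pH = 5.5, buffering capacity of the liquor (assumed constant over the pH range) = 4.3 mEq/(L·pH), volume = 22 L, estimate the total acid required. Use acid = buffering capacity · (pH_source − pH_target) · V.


acid = 4.3 · (7.1 − 5.5) · 22

151.3600 mEq


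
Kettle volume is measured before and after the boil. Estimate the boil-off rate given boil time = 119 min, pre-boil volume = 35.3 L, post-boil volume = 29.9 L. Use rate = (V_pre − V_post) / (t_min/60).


rate = (35.3 − 29.9) / (119/60)

2.7227 L/hr


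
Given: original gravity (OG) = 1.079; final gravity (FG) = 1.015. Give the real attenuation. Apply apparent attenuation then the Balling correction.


AA = (OG−FG)/(OG−1)·100;  RA = AA·0.8192
AA = (1.079 − 1.015)/(1.079 − 1)·100 = 81.0127
RA = 81.0127·0.8192

66.3656 %


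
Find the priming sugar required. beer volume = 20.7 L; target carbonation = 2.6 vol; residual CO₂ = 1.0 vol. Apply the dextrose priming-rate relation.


sugar = (target − residual)·4.0·V
sugar = (2.6 − 1.0)·4.0·20.7

132.4800 g


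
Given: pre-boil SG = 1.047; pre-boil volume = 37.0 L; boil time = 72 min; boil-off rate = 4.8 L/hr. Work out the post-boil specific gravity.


V_post = V_pre − rate·(t/60);  SG_post = 1 + (SG_pre−1)·V_pre/V_post
V_post = 37.0 − 4.8·(72/60) = 31.2400
SG_post = 1 + (1.047 − 1)·37.0/31.2400

1.0557


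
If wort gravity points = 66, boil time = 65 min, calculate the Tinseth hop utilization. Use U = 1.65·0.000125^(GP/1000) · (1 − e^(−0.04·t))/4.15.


bigness = 1.65·0.000125^(66/1000) = 0.9118
boil_factor = (1 − e^(−0.04·65))/4.15 = 0.2231
U = 0.9118 · 0.2231

0.2034


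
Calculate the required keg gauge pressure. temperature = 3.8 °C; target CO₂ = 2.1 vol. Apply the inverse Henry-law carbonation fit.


psi = vols/(0.01821 + 0.09011·e^(−0.04·T)) − 14.695
psi = 2.1/(0.01821 + 0.09011·e^(−0.04·3.8)) − 14.695

7.2684 psi


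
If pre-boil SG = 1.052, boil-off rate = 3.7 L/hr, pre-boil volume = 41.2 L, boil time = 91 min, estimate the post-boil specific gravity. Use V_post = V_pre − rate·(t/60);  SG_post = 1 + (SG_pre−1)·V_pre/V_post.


V_post = 41.2 − 3.7·(91/60) = 35.5883
SG_post = 1 + (1.052 − 1)·41.2/35.5883

1.0602


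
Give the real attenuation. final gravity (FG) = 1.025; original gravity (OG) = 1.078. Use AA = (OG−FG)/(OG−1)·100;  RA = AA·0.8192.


AA = (1.078 − 1.025)/(1.078 − 1)·100 = 67.9487
RA = 67.9487·0.8192

55.6636 %


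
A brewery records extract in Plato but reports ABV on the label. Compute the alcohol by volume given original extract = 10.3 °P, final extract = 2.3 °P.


SG = 259/(259 − P);  ABV = (OG − FG)·131.25
OG = 259/(259 − 10.3) = 1.0414
FG = 259/(259 − 2.3) = 1.0090
ABV = (1.0414 − 1.0090)·131.25

4.2598 % ABV


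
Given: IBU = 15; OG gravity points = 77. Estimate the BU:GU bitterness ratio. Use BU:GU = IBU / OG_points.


BU:GU = 15 / 77

0.1948


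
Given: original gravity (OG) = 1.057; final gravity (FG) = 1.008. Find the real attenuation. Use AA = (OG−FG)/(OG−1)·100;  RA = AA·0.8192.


AA = (1.057 − 1.008)/(1.057 − 1)·100 = 85.9649
RA = 85.9649·0.8192

70.4225 %


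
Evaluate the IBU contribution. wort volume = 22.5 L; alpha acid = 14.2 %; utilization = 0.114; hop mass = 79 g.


IBU = (α/100)·mass·U·1000 / V
IBU = (14.2/100)·79·0.114·1000 / 22.5

56.8379 IBU


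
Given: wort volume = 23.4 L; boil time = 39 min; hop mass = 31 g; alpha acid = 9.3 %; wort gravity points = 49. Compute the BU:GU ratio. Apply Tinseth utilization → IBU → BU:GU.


U = 1.65·0.000125^(GP/1000)·(1−e^(−0.04t))/4.15;  IBU = (α/100)·m·U·1000/V;  BU:GU = IBU/GP
U = 1.65·0.000125^(49/1000)·(1−e^(−0.04·39))/4.15 = 0.2022
IBU = (9.3/100)·31·0.2022·1000/23.4 = 24.9095
BU:GU = 24.9095/49

0.5084


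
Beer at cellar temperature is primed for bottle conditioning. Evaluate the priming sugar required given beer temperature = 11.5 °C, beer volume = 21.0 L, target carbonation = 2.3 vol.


residual = 14.695·(0.01821 + 0.09011·e^(−0.04·T));  sugar = (target − residual)·4.0·V
residual = 14.695·(0.01821 + 0.09011·e^(−0.04·11.5)) = 1.1035
sugar = (2.3 − 1.1035)·4.0·21.0

100.5043 g


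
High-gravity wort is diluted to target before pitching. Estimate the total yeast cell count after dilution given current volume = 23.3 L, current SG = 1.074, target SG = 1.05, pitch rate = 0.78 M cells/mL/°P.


V_w = V·((SG_c−1)/(SG_t−1)−1);  °P = 259 − 259/SG_t;  cells = rate·(V+V_w)·°P
V_w = 23.3·((1.074−1)/(1.05−1)−1) = 11.1840
V_final = 23.3 + 11.1840 = 34.4840
°P = 259 − 259/1.05 = 12.3333
cells = 0.78·34.4840·12.3333

331.7361 billion cells


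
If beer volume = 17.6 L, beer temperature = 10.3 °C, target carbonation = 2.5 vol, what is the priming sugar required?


residual = 14.695·(0.01821 + 0.09011·e^(−0.04·T));  sugar = (target − residual)·4.0·V
residual = 14.695·(0.01821 + 0.09011·e^(−0.04·10.3)) = 1.1446
sugar = (2.5 − 1.1446)·4.0·17.6

95.4185 g


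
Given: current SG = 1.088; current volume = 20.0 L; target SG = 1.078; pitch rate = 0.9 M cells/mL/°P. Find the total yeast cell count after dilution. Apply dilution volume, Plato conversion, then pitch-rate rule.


V_w = V·((SG_c−1)/(SG_t−1)−1);  °P = 259 − 259/SG_t;  cells = rate·(V+V_w)·°P
V_w = 20.0·((1.088−1)/(1.078−1)−1) = 2.5641
V_final = 20.0 + 2.5641 = 22.5641
°P = 259 − 259/1.078 = 18.7403
cells = 0.9·22.5641·18.7403

380.5714 billion cells


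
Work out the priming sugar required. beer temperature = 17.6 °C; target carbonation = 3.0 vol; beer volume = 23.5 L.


residual = 14.695·(0.01821 + 0.09011·e^(−0.04·T));  sugar = (target − residual)·4.0·V
residual = 14.695·(0.01821 + 0.09011·e^(−0.04·17.6)) = 0.9225
sugar = (3.0 − 0.9225)·4.0·23.5

195.2819 g


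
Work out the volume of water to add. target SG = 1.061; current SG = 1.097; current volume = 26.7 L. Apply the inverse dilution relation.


V_water = V·((SG_curr − 1)/(SG_target − 1) − 1)
V_water = 26.7·((1.097 − 1)/(1.061 − 1) − 1)

15.7574 L


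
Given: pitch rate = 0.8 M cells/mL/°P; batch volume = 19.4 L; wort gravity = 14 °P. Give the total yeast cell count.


cells (billions) = rate · V_L · °P
cells = 0.8 · 19.4 · 14

217.2800 billion cells


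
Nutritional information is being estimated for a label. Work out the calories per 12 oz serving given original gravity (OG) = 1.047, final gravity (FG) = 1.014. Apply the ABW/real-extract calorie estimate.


ABW = (OG−FG)·131.25·0.79/FG;  °P = 259 − 259/SG (for OG→OE and FG→AE);  RE = 0.1808·OE + 0.8192·AE;  Cal = (6.9·ABW + 4·(RE−0.1))·FG·3.55
ABW = (1.047 − 1.014)·131.25·0.79/1.014 = 3.3744
OE = 259 − 259/1.047 = 11.6266 °P
AE = 259 − 259/1.014 = 3.5759 °P
RE = 0.1808·11.6266 + 0.8192·3.5759 = 5.0315 °P
Cal = (6.9·3.3744 + 4·(5.0315−0.1))·1.014·3.55

154.8217 kcal


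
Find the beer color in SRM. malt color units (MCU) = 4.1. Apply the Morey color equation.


SRM = 1.4922 · MCU^0.6859
SRM = 1.4922 · 4.1^0.6859

3.9277 SRM


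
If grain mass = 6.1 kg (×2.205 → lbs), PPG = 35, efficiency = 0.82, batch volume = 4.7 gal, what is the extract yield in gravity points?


points = lbs × PPG × eff / vol
lbs = 6.1 × 2.205 = 13.4505
points = 13.4505 × 35 × 0.82 / 4.7

82.1339 points


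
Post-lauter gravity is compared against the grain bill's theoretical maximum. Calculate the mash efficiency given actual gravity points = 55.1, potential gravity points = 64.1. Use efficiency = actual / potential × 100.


efficiency = 55.1 / 64.1 × 100

85.9594 %


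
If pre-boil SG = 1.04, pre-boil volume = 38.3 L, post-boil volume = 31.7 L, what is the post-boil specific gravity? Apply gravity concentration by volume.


SG_post = 1 + (SG_pre − 1)·V_pre/V_post
pts_pre = (1.04 − 1)·1000 = 40.0000
pts_post = 40.0000·38.3/31.7 = 48.3281
SG_post = 1 + 48.3281/1000

1.0483


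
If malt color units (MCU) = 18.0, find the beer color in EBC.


SRM = 1.4922·MCU^0.6859;  EBC = SRM·1.97
SRM = 1.4922·18.0^0.6859 = 10.8347
EBC = 10.8347·1.97

21.3444 EBC


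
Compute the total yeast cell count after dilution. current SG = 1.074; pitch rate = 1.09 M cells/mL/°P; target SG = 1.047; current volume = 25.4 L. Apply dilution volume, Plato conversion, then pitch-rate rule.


V_w = V·((SG_c−1)/(SG_t−1)−1);  °P = 259 − 259/SG_t;  cells = rate·(V+V_w)·°P
V_w = 25.4·((1.074−1)/(1.047−1)−1) = 14.5915
V_final = 25.4 + 14.5915 = 39.9915
°P = 259 − 259/1.047 = 11.6266
cells = 1.09·39.9915·11.6266

506.8098 billion cells


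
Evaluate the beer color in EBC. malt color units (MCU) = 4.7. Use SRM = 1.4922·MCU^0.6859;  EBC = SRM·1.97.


SRM = 1.4922·4.7^0.6859 = 4.3134
EBC = 4.3134·1.97

8.4974 EBC


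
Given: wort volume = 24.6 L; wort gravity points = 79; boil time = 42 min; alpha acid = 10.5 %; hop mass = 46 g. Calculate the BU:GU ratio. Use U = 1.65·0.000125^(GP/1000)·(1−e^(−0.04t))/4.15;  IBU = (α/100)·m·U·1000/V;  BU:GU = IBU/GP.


U = 1.65·0.000125^(79/1000)·(1−e^(−0.04·42))/4.15 = 0.1590
IBU = (10.5/100)·46·0.1590·1000/24.6 = 31.2269
BU:GU = 31.2269/79

0.3953


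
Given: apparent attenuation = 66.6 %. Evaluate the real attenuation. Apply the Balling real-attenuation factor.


RA = AA · 0.8192
RA = 66.6 · 0.8192

54.5587 %


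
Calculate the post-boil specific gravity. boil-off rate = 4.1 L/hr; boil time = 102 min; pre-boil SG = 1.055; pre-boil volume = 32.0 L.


V_post = V_pre − rate·(t/60);  SG_post = 1 + (SG_pre−1)·V_pre/V_post
V_post = 32.0 − 4.1·(102/60) = 25.0300
SG_post = 1 + (1.055 − 1)·32.0/25.0300

1.0703


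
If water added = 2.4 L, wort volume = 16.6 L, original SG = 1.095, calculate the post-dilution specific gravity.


SG_new = 1 + (SG_old − 1)·V_old/(V_old + V_water)
pts = (1.095 − 1)·1000·16.6/(16.6 + 2.4) = 83.0000
SG_new = 1 + 83.0000/1000

1.0830


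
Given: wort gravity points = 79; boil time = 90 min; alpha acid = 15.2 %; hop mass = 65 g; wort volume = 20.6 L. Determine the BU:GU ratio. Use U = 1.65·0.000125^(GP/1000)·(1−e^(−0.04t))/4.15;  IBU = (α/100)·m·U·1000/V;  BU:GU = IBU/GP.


U = 1.65·0.000125^(79/1000)·(1−e^(−0.04·90))/4.15 = 0.1901
IBU = (15.2/100)·65·0.1901·1000/20.6 = 91.1905
BU:GU = 91.1905/79

1.1543


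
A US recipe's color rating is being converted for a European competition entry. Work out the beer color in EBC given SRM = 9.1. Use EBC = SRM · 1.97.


EBC = 9.1 · 1.97

17.9270 EBC


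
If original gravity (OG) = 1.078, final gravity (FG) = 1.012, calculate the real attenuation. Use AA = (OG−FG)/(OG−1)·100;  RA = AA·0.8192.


AA = (1.078 − 1.012)/(1.078 − 1)·100 = 84.6154
RA = 84.6154·0.8192

69.3169 %


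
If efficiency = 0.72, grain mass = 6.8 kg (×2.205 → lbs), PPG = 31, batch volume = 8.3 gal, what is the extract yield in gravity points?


points = lbs × PPG × eff / vol
lbs = 6.8 × 2.205 = 14.9940
points = 14.9940 × 31 × 0.72 / 8.3

40.3212 points


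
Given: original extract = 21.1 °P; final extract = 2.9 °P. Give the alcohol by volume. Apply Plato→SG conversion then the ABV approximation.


SG = 259/(259 − P);  ABV = (OG − FG)·131.25
OG = 259/(259 − 21.1) = 1.0887
FG = 259/(259 − 2.9) = 1.0113
ABV = (1.0887 − 1.0113)·131.25

10.1547 % ABV


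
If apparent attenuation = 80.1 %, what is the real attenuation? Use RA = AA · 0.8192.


RA = 80.1 · 0.8192

65.6179 %


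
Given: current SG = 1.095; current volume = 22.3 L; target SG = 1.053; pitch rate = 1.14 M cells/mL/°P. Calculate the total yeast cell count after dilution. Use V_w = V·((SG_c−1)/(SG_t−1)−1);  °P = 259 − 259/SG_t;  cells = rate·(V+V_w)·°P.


V_w = 22.3·((1.095−1)/(1.053−1)−1) = 17.6717
V_final = 22.3 + 17.6717 = 39.9717
°P = 259 − 259/1.053 = 13.0361
cells = 1.14·39.9717·13.0361

594.0250 billion cells


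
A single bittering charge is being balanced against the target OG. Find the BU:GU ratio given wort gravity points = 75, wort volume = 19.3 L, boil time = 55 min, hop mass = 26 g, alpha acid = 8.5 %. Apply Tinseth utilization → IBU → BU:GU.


U = 1.65·0.000125^(GP/1000)·(1−e^(−0.04t))/4.15;  IBU = (α/100)·m·U·1000/V;  BU:GU = IBU/GP
U = 1.65·0.000125^(75/1000)·(1−e^(−0.04·55))/4.15 = 0.1802
IBU = (8.5/100)·26·0.1802·1000/19.3 = 20.6318
BU:GU = 20.6318/75

0.2751


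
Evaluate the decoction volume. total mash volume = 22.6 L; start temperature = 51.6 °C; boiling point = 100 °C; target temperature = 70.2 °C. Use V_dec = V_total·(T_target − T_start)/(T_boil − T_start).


V_dec = 22.6·(70.2 − 51.6)/(100 − 51.6)

8.6851 L


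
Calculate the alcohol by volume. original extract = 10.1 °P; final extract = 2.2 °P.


SG = 259/(259 − P);  ABV = (OG − FG)·131.25
OG = 259/(259 − 10.1) = 1.0406
FG = 259/(259 − 2.2) = 1.0086
ABV = (1.0406 − 1.0086)·131.25

4.2015 % ABV


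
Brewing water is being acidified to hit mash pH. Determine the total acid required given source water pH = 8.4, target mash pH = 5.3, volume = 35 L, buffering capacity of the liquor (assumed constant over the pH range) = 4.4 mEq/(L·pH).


acid = buffering capacity · (pH_source − pH_target) · V
acid = 4.4 · (8.4 − 5.3) · 35

477.4000 mEq


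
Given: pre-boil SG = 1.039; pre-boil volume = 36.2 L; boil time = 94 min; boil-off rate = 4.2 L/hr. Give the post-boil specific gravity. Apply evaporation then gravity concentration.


V_post = V_pre − rate·(t/60);  SG_post = 1 + (SG_pre−1)·V_pre/V_post
V_post = 36.2 − 4.2·(94/60) = 29.6200
SG_post = 1 + (1.039 − 1)·36.2/29.6200

1.0477


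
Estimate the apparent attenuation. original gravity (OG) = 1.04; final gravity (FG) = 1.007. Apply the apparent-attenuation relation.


AA = (OG − FG)/(OG − 1) · 100
AA = (1.04 − 1.007)/(1.04 − 1) · 100

82.5000 %


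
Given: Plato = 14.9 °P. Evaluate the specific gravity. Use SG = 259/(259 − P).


SG = 259/(259 − 14.9)

1.0610


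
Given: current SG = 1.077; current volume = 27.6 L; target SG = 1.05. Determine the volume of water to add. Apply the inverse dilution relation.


V_water = V·((SG_curr − 1)/(SG_target − 1) − 1)
V_water = 27.6·((1.077 − 1)/(1.05 − 1) − 1)

14.9040 L


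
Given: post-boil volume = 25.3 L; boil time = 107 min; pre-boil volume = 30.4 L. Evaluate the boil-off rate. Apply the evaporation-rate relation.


rate = (V_pre − V_post) / (t_min/60)
rate = (30.4 − 25.3) / (107/60)

2.8598 L/hr


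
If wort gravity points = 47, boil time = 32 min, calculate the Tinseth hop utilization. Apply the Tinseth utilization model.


U = 1.65·0.000125^(GP/1000) · (1 − e^(−0.04·t))/4.15
bigness = 1.65·0.000125^(47/1000) = 1.0815
boil_factor = (1 − e^(−0.04·32))/4.15 = 0.1740
U = 1.0815 · 0.1740

0.1882


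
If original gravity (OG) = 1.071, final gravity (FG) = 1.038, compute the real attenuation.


AA = (OG−FG)/(OG−1)·100;  RA = AA·0.8192
AA = (1.071 − 1.038)/(1.071 − 1)·100 = 46.4789
RA = 46.4789·0.8192

38.0755 %


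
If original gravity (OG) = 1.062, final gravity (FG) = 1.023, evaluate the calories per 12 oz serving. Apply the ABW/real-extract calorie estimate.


ABW = (OG−FG)·131.25·0.79/FG;  °P = 259 − 259/SG (for OG→OE and FG→AE);  RE = 0.1808·OE + 0.8192·AE;  Cal = (6.9·ABW + 4·(RE−0.1))·FG·3.55
ABW = (1.062 − 1.023)·131.25·0.79/1.023 = 3.9529
OE = 259 − 259/1.062 = 15.1205 °P
AE = 259 − 259/1.023 = 5.8231 °P
RE = 0.1808·15.1205 + 0.8192·5.8231 = 7.5040 °P
Cal = (6.9·3.9529 + 4·(7.5040−0.1))·1.023·3.55

206.6089 kcal


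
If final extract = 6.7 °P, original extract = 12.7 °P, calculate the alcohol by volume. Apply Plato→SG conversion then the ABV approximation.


SG = 259/(259 − P);  ABV = (OG − FG)·131.25
OG = 259/(259 − 12.7) = 1.0516
FG = 259/(259 − 6.7) = 1.0266
ABV = (1.0516 − 1.0266)·131.25

3.2822 % ABV


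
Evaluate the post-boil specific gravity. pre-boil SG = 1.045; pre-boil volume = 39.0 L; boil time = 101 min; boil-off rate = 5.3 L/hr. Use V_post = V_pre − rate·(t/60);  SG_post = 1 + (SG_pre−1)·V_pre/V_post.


V_post = 39.0 − 5.3·(101/60) = 30.0783
SG_post = 1 + (1.045 − 1)·39.0/30.0783

1.0583


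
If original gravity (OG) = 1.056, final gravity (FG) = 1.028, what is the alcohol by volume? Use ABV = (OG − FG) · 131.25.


ABV = (1.056 − 1.028) · 131.25

3.6750 % ABV


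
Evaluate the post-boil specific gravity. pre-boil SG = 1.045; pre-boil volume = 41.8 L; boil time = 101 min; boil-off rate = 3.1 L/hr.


V_post = V_pre − rate·(t/60);  SG_post = 1 + (SG_pre−1)·V_pre/V_post
V_post = 41.8 − 3.1·(101/60) = 36.5817
SG_post = 1 + (1.045 − 1)·41.8/36.5817

1.0514


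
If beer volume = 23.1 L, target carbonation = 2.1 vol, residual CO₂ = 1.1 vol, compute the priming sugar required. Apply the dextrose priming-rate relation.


sugar = (target − residual)·4.0·V
sugar = (2.1 − 1.1)·4.0·23.1

92.4000 g


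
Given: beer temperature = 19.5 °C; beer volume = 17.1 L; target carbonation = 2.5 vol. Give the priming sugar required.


residual = 14.695·(0.01821 + 0.09011·e^(−0.04·T));  sugar = (target − residual)·4.0·V
residual = 14.695·(0.01821 + 0.09011·e^(−0.04·19.5)) = 0.8746
sugar = (2.5 − 0.8746)·4.0·17.1

111.1772 g


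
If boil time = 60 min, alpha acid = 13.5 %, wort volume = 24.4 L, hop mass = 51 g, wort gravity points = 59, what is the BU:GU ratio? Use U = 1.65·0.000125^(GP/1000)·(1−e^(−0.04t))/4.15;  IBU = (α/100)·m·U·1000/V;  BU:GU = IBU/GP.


U = 1.65·0.000125^(59/1000)·(1−e^(−0.04·60))/4.15 = 0.2127
IBU = (13.5/100)·51·0.2127·1000/24.4 = 60.0297
BU:GU = 60.0297/59

1.0175


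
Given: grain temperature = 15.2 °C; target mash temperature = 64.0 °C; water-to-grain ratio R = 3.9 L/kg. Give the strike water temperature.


T_strike = (0.41/R)·(T_mash − T_grain) + T_mash
T_strike = (0.41/3.9)·(64.0 − 15.2) + 64.0

69.1303 °C


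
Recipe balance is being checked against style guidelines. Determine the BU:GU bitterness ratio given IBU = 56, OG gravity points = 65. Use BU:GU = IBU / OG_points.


BU:GU = 56 / 65

0.8615


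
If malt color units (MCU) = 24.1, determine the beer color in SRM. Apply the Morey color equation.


SRM = 1.4922 · MCU^0.6859
SRM = 1.4922 · 24.1^0.6859

13.2359 SRM


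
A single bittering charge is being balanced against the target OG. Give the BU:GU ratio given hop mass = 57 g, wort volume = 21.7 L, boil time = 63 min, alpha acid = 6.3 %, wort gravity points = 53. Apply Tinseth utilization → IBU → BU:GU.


U = 1.65·0.000125^(GP/1000)·(1−e^(−0.04t))/4.15;  IBU = (α/100)·m·U·1000/V;  BU:GU = IBU/GP
U = 1.65·0.000125^(53/1000)·(1−e^(−0.04·63))/4.15 = 0.2271
IBU = (6.3/100)·57·0.2271·1000/21.7 = 37.5750
BU:GU = 37.5750/53

0.7090


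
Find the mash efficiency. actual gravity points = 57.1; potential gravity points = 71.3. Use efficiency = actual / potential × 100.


efficiency = 57.1 / 71.3 × 100

80.0842 %


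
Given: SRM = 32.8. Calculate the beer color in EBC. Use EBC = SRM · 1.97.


EBC = 32.8 · 1.97

64.6160 EBC


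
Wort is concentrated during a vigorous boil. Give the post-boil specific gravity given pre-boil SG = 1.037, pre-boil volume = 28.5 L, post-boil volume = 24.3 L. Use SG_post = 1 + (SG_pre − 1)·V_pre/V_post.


pts_pre = (1.037 − 1)·1000 = 37.0000
pts_post = 37.0000·28.5/24.3 = 43.3951
SG_post = 1 + 43.3951/1000

1.0434


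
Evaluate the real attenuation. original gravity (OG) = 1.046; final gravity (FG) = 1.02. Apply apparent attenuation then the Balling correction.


AA = (OG−FG)/(OG−1)·100;  RA = AA·0.8192
AA = (1.046 − 1.02)/(1.046 − 1)·100 = 56.5217
RA = 56.5217·0.8192

46.3026 %


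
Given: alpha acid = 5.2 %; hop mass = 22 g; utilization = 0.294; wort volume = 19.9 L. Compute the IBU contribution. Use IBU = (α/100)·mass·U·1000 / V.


IBU = (5.2/100)·22·0.294·1000 / 19.9

16.9013 IBU


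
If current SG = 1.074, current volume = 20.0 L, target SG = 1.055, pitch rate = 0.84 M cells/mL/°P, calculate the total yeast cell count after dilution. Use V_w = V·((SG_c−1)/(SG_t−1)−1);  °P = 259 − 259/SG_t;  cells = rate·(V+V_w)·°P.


V_w = 20.0·((1.074−1)/(1.055−1)−1) = 6.9091
V_final = 20.0 + 6.9091 = 26.9091
°P = 259 − 259/1.055 = 13.5024
cells = 0.84·26.9091·13.5024

305.2027 billion cells


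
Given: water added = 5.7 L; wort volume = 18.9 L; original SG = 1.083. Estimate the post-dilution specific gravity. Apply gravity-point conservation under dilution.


SG_new = 1 + (SG_old − 1)·V_old/(V_old + V_water)
pts = (1.083 − 1)·1000·18.9/(18.9 + 5.7) = 63.7683
SG_new = 1 + 63.7683/1000

1.0638


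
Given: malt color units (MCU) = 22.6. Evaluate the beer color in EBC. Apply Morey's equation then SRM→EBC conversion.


SRM = 1.4922·MCU^0.6859;  EBC = SRM·1.97
SRM = 1.4922·22.6^0.6859 = 12.6651
EBC = 12.6651·1.97

24.9503 EBC


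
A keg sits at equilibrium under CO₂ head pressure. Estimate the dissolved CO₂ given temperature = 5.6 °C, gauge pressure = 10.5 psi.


vols = (P + 14.695)·(0.01821 + 0.09011·e^(−0.04·T))
vols = (10.5 + 14.695)·(0.01821 + 0.09011·e^(−0.04·5.6))

2.2735 volumes


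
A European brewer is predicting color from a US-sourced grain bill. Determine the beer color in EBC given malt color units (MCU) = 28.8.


SRM = 1.4922·MCU^0.6859;  EBC = SRM·1.97
SRM = 1.4922·28.8^0.6859 = 14.9563
EBC = 14.9563·1.97

29.4639 EBC


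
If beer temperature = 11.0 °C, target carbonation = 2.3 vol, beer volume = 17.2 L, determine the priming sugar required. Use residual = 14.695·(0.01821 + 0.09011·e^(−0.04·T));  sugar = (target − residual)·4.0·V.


residual = 14.695·(0.01821 + 0.09011·e^(−0.04·11.0)) = 1.1204
sugar = (2.3 − 1.1204)·4.0·17.2

81.1560 g


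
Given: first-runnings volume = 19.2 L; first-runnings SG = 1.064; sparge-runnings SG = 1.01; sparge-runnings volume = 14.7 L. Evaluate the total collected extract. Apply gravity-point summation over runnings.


total = Σ (SG_i − 1)·1000·V_i
first = (1.064 − 1)·1000·19.2 = 1228.8000
sparge = (1.01 − 1)·1000·14.7 = 147.0000
total = 1228.8000 + 147.0000

1375.8000 gravity·L


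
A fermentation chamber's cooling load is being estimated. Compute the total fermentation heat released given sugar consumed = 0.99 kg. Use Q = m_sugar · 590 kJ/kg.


Q = 0.99 · 590

584.1000 kJ


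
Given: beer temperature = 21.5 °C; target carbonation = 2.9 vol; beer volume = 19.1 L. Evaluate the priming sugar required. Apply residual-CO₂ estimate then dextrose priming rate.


residual = 14.695·(0.01821 + 0.09011·e^(−0.04·T));  sugar = (target − residual)·4.0·V
residual = 14.695·(0.01821 + 0.09011·e^(−0.04·21.5)) = 0.8279
sugar = (2.9 − 0.8279)·4.0·19.1

158.3059 g


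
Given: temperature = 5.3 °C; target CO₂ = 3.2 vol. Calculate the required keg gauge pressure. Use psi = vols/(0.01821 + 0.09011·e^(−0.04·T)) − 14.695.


psi = 3.2/(0.01821 + 0.09011·e^(−0.04·5.3)) − 14.695

20.4290 psi


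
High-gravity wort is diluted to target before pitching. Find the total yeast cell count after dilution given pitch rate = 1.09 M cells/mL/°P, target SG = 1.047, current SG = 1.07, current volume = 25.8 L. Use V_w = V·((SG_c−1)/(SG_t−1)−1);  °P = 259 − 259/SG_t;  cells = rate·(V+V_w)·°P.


V_w = 25.8·((1.07−1)/(1.047−1)−1) = 12.6255
V_final = 25.8 + 12.6255 = 38.4255
°P = 259 − 259/1.047 = 11.6266
cells = 1.09·38.4255·11.6266

486.9645 billion cells


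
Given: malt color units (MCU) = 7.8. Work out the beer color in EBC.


SRM = 1.4922·MCU^0.6859;  EBC = SRM·1.97
SRM = 1.4922·7.8^0.6859 = 6.1054
EBC = 6.1054·1.97

12.0277 EBC


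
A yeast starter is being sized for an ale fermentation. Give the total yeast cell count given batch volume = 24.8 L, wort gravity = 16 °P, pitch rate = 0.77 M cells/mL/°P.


cells (billions) = rate · V_L · °P
cells = 0.77 · 24.8 · 16

305.5360 billion cells


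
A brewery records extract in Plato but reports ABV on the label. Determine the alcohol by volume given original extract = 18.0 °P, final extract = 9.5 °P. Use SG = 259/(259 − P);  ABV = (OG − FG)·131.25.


OG = 259/(259 − 18.0) = 1.0747
FG = 259/(259 − 9.5) = 1.0381
ABV = (1.0747 − 1.0381)·131.25

4.8054 % ABV


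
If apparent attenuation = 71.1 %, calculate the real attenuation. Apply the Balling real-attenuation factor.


RA = AA · 0.8192
RA = 71.1 · 0.8192

58.2451 %


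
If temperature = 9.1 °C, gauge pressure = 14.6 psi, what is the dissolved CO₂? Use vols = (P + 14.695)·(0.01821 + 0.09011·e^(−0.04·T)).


vols = (14.6 + 14.695)·(0.01821 + 0.09011·e^(−0.04·9.1))

2.3678 volumes


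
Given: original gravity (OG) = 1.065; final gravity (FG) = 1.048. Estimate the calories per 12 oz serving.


ABW = (OG−FG)·131.25·0.79/FG;  °P = 259 − 259/SG (for OG→OE and FG→AE);  RE = 0.1808·OE + 0.8192·AE;  Cal = (6.9·ABW + 4·(RE−0.1))·FG·3.55
ABW = (1.065 − 1.048)·131.25·0.79/1.048 = 1.6820
OE = 259 − 259/1.065 = 15.8075 °P
AE = 259 − 259/1.048 = 11.8626 °P
RE = 0.1808·15.8075 + 0.8192·11.8626 = 12.5758 °P
Cal = (6.9·1.6820 + 4·(12.5758−0.1))·1.048·3.55

228.8374 kcal


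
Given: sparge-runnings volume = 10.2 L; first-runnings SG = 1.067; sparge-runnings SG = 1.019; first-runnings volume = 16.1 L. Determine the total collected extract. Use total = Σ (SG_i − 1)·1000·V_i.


first = (1.067 − 1)·1000·16.1 = 1078.7000
sparge = (1.019 − 1)·1000·10.2 = 193.8000
total = 1078.7000 + 193.8000

1272.5000 gravity·L


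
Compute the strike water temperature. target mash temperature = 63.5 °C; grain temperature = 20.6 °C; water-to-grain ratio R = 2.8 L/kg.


T_strike = (0.41/R)·(T_mash − T_grain) + T_mash
T_strike = (0.41/2.8)·(63.5 − 20.6) + 63.5

69.7818 °C


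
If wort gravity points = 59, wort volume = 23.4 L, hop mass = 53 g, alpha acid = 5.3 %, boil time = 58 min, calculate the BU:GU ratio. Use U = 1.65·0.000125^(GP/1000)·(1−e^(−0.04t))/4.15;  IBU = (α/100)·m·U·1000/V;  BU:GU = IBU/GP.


U = 1.65·0.000125^(59/1000)·(1−e^(−0.04·58))/4.15 = 0.2110
IBU = (5.3/100)·53·0.2110·1000/23.4 = 25.3259
BU:GU = 25.3259/59

0.4293


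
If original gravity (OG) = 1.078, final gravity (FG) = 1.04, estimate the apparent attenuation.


AA = (OG − FG)/(OG − 1) · 100
AA = (1.078 − 1.04)/(1.078 − 1) · 100

48.7179 %


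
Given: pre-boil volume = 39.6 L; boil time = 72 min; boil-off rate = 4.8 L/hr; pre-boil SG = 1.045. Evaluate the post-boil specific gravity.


V_post = V_pre − rate·(t/60);  SG_post = 1 + (SG_pre−1)·V_pre/V_post
V_post = 39.6 − 4.8·(72/60) = 33.8400
SG_post = 1 + (1.045 − 1)·39.6/33.8400

1.0527


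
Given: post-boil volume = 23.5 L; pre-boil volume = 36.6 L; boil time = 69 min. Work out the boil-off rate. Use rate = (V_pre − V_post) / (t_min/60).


rate = (36.6 − 23.5) / (69/60)

11.3913 L/hr


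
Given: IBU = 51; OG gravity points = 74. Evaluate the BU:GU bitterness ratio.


BU:GU = IBU / OG_points
BU:GU = 51 / 74

0.6892


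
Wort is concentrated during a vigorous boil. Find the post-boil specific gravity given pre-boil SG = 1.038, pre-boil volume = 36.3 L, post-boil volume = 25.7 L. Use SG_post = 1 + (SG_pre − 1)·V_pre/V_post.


pts_pre = (1.038 − 1)·1000 = 38.0000
pts_post = 38.0000·36.3/25.7 = 53.6732
SG_post = 1 + 53.6732/1000

1.0537


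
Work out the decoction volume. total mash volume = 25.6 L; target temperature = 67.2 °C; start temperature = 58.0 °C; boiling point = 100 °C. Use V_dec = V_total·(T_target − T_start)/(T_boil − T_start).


V_dec = 25.6·(67.2 − 58.0)/(100 − 58.0)

5.6076 L


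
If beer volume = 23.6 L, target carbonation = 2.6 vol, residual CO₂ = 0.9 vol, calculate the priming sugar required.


sugar = (target − residual)·4.0·V
sugar = (2.6 − 0.9)·4.0·23.6

160.4800 g


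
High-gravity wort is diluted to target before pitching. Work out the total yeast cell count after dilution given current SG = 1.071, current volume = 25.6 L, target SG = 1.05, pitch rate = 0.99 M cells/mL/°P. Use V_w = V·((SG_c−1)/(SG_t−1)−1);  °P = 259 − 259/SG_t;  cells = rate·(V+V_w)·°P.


V_w = 25.6·((1.071−1)/(1.05−1)−1) = 10.7520
V_final = 25.6 + 10.7520 = 36.3520
°P = 259 − 259/1.05 = 12.3333
cells = 0.99·36.3520·12.3333

443.8579 billion cells


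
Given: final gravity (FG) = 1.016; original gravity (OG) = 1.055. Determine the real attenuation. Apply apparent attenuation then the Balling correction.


AA = (OG−FG)/(OG−1)·100;  RA = AA·0.8192
AA = (1.055 − 1.016)/(1.055 − 1)·100 = 70.9091
RA = 70.9091·0.8192

58.0887 %


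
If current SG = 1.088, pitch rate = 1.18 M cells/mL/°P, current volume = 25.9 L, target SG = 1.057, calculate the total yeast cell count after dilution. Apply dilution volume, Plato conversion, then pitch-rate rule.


V_w = V·((SG_c−1)/(SG_t−1)−1);  °P = 259 − 259/SG_t;  cells = rate·(V+V_w)·°P
V_w = 25.9·((1.088−1)/(1.057−1)−1) = 14.0860
V_final = 25.9 + 14.0860 = 39.9860
°P = 259 − 259/1.057 = 13.9669
cells = 1.18·39.9860·13.9669

659.0058 billion cells


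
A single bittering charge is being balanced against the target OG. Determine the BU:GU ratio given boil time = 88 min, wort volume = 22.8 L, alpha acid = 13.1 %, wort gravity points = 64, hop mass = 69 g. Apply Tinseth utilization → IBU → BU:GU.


U = 1.65·0.000125^(GP/1000)·(1−e^(−0.04t))/4.15;  IBU = (α/100)·m·U·1000/V;  BU:GU = IBU/GP
U = 1.65·0.000125^(64/1000)·(1−e^(−0.04·88))/4.15 = 0.2171
IBU = (13.1/100)·69·0.2171·1000/22.8 = 86.0547
BU:GU = 86.0547/64

1.3446


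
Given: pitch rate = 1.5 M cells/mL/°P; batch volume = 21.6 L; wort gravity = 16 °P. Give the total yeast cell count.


cells (billions) = rate · V_L · °P
cells = 1.5 · 21.6 · 16

518.4000 billion cells


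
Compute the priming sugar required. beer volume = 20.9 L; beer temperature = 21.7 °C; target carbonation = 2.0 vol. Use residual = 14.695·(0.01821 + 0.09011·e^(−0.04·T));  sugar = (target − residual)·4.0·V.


residual = 14.695·(0.01821 + 0.09011·e^(−0.04·21.7)) = 0.8235
sugar = (2.0 − 0.8235)·4.0·20.9

98.3581 g


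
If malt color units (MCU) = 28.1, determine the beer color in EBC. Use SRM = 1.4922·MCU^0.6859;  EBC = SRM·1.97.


SRM = 1.4922·28.1^0.6859 = 14.7060
EBC = 14.7060·1.97

28.9708 EBC


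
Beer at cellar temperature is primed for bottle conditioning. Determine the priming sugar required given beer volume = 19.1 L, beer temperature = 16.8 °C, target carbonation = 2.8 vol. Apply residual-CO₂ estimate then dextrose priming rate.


residual = 14.695·(0.01821 + 0.09011·e^(−0.04·T));  sugar = (target − residual)·4.0·V
residual = 14.695·(0.01821 + 0.09011·e^(−0.04·16.8)) = 0.9438
sugar = (2.8 − 0.9438)·4.0·19.1

141.8114 g


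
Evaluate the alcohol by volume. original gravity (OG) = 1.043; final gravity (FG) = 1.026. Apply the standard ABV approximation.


ABV = (OG − FG) · 131.25
ABV = (1.043 − 1.026) · 131.25

2.2312 % ABV


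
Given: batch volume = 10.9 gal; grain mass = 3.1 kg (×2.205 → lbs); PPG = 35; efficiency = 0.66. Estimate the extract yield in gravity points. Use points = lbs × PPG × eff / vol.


lbs = 3.1 × 2.205 = 6.8355
points = 6.8355 × 35 × 0.66 / 10.9

14.4862 points


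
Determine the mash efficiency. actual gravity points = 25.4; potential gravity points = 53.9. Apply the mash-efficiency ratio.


efficiency = actual / potential × 100
efficiency = 25.4 / 53.9 × 100

47.1243 %


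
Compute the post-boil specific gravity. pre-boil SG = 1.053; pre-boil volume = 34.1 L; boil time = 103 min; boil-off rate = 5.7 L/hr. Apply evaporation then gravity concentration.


V_post = V_pre − rate·(t/60);  SG_post = 1 + (SG_pre−1)·V_pre/V_post
V_post = 34.1 − 5.7·(103/60) = 24.3150
SG_post = 1 + (1.053 − 1)·34.1/24.3150

1.0743


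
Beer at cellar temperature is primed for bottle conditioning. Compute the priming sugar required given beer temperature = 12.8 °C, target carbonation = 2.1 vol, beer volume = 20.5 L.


residual = 14.695·(0.01821 + 0.09011·e^(−0.04·T));  sugar = (target − residual)·4.0·V
residual = 14.695·(0.01821 + 0.09011·e^(−0.04·12.8)) = 1.0612
sugar = (2.1 − 1.0612)·4.0·20.5

85.1846 g
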